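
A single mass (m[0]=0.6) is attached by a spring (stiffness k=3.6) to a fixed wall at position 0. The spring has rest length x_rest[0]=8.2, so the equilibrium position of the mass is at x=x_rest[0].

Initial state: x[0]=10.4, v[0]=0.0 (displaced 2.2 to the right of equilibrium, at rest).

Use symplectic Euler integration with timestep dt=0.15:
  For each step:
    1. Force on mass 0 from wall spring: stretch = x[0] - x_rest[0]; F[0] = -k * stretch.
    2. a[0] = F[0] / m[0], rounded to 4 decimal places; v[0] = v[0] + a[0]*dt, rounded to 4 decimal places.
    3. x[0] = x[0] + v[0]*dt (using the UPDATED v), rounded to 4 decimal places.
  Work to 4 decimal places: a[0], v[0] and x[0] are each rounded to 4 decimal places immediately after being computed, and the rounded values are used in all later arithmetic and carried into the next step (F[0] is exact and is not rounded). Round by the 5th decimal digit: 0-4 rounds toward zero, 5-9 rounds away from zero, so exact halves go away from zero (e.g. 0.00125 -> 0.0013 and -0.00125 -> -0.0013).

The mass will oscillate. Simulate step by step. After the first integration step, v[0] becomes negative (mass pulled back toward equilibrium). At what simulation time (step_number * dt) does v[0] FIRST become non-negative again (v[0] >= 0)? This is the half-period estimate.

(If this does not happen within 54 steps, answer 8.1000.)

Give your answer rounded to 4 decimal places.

Answer: 1.3500

Derivation:
Step 0: x=[10.4000] v=[0.0000]
Step 1: x=[10.1030] v=[-1.9800]
Step 2: x=[9.5491] v=[-3.6927]
Step 3: x=[8.8131] v=[-4.9069]
Step 4: x=[7.9943] v=[-5.4587]
Step 5: x=[7.2033] v=[-5.2736]
Step 6: x=[6.5468] v=[-4.3766]
Step 7: x=[6.1135] v=[-2.8887]
Step 8: x=[5.9619] v=[-1.0109]
Step 9: x=[6.1124] v=[1.0034]
First v>=0 after going negative at step 9, time=1.3500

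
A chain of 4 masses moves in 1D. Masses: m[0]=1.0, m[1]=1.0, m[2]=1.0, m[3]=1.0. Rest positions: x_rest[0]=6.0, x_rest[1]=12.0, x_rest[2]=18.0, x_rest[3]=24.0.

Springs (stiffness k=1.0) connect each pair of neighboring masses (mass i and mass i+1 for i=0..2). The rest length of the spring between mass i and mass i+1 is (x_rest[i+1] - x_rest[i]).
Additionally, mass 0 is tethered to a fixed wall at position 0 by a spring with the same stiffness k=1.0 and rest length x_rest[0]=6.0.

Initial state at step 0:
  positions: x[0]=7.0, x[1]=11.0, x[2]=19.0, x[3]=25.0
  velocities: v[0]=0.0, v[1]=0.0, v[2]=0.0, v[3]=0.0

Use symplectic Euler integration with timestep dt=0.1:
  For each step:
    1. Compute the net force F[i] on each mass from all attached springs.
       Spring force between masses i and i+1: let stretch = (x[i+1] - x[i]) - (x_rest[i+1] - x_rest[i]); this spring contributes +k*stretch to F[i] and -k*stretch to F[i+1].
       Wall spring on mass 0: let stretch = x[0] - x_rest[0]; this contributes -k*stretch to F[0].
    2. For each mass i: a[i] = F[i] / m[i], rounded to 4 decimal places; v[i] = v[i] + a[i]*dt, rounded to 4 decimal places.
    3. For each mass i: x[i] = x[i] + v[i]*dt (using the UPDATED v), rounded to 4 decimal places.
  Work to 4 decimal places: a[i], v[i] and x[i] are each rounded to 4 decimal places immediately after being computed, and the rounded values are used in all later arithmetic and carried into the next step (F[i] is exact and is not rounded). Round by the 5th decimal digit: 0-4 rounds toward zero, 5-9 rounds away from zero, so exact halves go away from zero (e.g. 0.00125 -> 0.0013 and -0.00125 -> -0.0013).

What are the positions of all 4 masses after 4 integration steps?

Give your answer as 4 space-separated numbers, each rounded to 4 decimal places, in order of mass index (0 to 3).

Step 0: x=[7.0000 11.0000 19.0000 25.0000] v=[0.0000 0.0000 0.0000 0.0000]
Step 1: x=[6.9700 11.0400 18.9800 25.0000] v=[-0.3000 0.4000 -0.2000 0.0000]
Step 2: x=[6.9110 11.1187 18.9408 24.9998] v=[-0.5900 0.7870 -0.3920 -0.0020]
Step 3: x=[6.8250 11.2335 18.8840 24.9990] v=[-0.8603 1.1484 -0.5683 -0.0079]
Step 4: x=[6.7148 11.3808 18.8118 24.9971] v=[-1.1020 1.4726 -0.7219 -0.0194]

Answer: 6.7148 11.3808 18.8118 24.9971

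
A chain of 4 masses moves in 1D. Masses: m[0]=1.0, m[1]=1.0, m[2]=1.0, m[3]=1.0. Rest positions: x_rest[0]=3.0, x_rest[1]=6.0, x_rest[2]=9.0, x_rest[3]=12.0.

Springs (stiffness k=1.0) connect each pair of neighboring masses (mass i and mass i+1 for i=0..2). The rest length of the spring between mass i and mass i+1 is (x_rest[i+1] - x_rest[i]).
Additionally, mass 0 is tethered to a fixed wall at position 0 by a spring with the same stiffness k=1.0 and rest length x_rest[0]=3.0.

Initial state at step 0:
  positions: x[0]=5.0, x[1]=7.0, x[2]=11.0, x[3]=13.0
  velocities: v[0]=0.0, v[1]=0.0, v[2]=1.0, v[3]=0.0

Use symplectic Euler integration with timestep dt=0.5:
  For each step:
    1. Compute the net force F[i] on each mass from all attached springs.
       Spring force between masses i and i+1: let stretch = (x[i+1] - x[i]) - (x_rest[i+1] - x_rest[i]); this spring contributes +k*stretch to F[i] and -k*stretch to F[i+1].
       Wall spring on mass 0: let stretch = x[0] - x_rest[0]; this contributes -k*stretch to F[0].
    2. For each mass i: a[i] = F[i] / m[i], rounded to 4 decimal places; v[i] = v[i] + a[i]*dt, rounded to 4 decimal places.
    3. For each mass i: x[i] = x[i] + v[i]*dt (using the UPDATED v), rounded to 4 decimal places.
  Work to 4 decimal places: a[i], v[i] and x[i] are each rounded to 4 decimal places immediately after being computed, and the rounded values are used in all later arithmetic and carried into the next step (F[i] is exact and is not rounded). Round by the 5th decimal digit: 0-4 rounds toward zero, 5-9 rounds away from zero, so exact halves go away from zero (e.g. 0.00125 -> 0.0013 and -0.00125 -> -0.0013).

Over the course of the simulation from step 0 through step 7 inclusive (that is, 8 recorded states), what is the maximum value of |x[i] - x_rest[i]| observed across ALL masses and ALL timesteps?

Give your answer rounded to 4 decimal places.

Answer: 2.4640

Derivation:
Step 0: x=[5.0000 7.0000 11.0000 13.0000] v=[0.0000 0.0000 1.0000 0.0000]
Step 1: x=[4.2500 7.5000 11.0000 13.2500] v=[-1.5000 1.0000 0.0000 0.5000]
Step 2: x=[3.2500 8.0625 10.6875 13.6875] v=[-2.0000 1.1250 -0.6250 0.8750]
Step 3: x=[2.6406 8.0782 10.4688 14.1250] v=[-1.2188 0.0313 -0.4375 0.8750]
Step 4: x=[2.7305 7.3321 10.5665 14.3985] v=[0.1797 -1.4922 0.1953 0.5469]
Step 5: x=[3.2882 6.2442 10.8136 14.4640] v=[1.1153 -2.1758 0.4941 0.1309]
Step 6: x=[3.7628 5.5597 10.8309 14.3669] v=[0.9492 -1.3691 0.0346 -0.1943]
Step 7: x=[3.7459 5.7438 10.4144 14.1358] v=[-0.0338 0.3681 -0.8330 -0.4623]
Max displacement = 2.4640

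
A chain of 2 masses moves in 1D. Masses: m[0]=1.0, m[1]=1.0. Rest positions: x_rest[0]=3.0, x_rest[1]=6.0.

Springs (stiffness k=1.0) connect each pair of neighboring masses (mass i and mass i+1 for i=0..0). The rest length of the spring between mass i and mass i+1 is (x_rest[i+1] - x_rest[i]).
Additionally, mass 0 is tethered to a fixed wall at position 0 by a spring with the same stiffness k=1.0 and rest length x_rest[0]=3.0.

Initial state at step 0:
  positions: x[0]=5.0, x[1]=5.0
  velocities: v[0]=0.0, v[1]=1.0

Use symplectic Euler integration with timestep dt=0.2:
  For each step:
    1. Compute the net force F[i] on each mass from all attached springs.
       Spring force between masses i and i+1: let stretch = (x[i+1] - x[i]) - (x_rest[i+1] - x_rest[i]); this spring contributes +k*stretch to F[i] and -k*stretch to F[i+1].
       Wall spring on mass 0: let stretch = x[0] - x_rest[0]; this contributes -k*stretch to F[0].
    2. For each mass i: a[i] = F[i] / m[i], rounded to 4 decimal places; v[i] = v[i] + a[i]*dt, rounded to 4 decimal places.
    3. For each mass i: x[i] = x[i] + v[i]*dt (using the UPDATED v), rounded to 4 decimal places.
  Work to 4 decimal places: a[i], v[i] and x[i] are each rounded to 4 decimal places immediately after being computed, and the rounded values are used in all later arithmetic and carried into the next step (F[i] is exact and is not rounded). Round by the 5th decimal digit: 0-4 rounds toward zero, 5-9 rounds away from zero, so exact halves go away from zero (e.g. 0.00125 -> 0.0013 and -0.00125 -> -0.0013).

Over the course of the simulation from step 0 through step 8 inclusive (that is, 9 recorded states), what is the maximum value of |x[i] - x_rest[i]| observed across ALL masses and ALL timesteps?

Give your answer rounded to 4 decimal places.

Step 0: x=[5.0000 5.0000] v=[0.0000 1.0000]
Step 1: x=[4.8000 5.3200] v=[-1.0000 1.6000]
Step 2: x=[4.4288 5.7392] v=[-1.8560 2.0960]
Step 3: x=[3.9329 6.2260] v=[-2.4797 2.4339]
Step 4: x=[3.3714 6.7411] v=[-2.8077 2.5753]
Step 5: x=[2.8098 7.2414] v=[-2.8080 2.5014]
Step 6: x=[2.3131 7.6844] v=[-2.4836 2.2151]
Step 7: x=[1.9387 8.0326] v=[-1.8720 1.7408]
Step 8: x=[1.7305 8.2570] v=[-1.0410 1.1220]
Max displacement = 2.2570

Answer: 2.2570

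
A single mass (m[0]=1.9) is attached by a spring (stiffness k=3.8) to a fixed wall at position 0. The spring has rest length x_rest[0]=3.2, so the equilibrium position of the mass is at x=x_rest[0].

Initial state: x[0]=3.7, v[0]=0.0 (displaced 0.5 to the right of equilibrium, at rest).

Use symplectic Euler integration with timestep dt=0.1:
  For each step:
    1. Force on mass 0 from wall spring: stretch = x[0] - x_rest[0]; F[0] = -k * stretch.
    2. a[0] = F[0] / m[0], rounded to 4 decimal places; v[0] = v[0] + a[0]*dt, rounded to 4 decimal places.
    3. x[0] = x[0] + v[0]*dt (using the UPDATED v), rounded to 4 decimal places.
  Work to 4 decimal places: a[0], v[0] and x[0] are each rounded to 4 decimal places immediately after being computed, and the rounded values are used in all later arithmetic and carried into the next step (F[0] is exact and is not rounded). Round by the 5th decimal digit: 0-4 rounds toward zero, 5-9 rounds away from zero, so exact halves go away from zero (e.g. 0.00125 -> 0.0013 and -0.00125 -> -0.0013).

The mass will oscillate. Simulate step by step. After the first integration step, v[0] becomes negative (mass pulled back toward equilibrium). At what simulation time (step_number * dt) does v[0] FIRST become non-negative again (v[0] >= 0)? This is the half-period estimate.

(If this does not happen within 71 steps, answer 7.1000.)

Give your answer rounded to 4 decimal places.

Step 0: x=[3.7000] v=[0.0000]
Step 1: x=[3.6900] v=[-0.1000]
Step 2: x=[3.6702] v=[-0.1980]
Step 3: x=[3.6410] v=[-0.2920]
Step 4: x=[3.6030] v=[-0.3802]
Step 5: x=[3.5569] v=[-0.4608]
Step 6: x=[3.5037] v=[-0.5322]
Step 7: x=[3.4444] v=[-0.5929]
Step 8: x=[3.3802] v=[-0.6418]
Step 9: x=[3.3124] v=[-0.6778]
Step 10: x=[3.2424] v=[-0.7003]
Step 11: x=[3.1715] v=[-0.7088]
Step 12: x=[3.1012] v=[-0.7031]
Step 13: x=[3.0329] v=[-0.6833]
Step 14: x=[2.9679] v=[-0.6499]
Step 15: x=[2.9076] v=[-0.6035]
Step 16: x=[2.8531] v=[-0.5450]
Step 17: x=[2.8055] v=[-0.4756]
Step 18: x=[2.7658] v=[-0.3967]
Step 19: x=[2.7348] v=[-0.3099]
Step 20: x=[2.7131] v=[-0.2169]
Step 21: x=[2.7012] v=[-0.1195]
Step 22: x=[2.6992] v=[-0.0197]
Step 23: x=[2.7073] v=[0.0805]
First v>=0 after going negative at step 23, time=2.3000

Answer: 2.3000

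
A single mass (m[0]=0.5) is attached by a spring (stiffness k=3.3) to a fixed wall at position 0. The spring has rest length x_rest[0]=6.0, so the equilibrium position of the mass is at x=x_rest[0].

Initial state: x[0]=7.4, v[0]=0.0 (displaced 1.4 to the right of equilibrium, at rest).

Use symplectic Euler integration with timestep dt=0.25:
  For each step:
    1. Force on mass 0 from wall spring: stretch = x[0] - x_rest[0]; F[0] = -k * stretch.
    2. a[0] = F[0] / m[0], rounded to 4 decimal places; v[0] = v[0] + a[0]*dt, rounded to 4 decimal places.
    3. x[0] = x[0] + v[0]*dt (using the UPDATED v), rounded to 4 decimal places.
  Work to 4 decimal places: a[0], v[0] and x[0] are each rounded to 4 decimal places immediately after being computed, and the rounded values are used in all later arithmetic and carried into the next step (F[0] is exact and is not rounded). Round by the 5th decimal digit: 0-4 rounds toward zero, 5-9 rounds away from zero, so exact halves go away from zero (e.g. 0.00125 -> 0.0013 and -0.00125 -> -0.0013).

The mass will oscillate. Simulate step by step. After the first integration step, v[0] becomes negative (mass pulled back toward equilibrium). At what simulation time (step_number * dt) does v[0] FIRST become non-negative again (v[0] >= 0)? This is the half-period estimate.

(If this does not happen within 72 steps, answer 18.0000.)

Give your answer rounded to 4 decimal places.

Step 0: x=[7.4000] v=[0.0000]
Step 1: x=[6.8225] v=[-2.3100]
Step 2: x=[5.9057] v=[-3.6671]
Step 3: x=[5.0278] v=[-3.5115]
Step 4: x=[4.5510] v=[-1.9074]
Step 5: x=[4.6719] v=[0.4835]
First v>=0 after going negative at step 5, time=1.2500

Answer: 1.2500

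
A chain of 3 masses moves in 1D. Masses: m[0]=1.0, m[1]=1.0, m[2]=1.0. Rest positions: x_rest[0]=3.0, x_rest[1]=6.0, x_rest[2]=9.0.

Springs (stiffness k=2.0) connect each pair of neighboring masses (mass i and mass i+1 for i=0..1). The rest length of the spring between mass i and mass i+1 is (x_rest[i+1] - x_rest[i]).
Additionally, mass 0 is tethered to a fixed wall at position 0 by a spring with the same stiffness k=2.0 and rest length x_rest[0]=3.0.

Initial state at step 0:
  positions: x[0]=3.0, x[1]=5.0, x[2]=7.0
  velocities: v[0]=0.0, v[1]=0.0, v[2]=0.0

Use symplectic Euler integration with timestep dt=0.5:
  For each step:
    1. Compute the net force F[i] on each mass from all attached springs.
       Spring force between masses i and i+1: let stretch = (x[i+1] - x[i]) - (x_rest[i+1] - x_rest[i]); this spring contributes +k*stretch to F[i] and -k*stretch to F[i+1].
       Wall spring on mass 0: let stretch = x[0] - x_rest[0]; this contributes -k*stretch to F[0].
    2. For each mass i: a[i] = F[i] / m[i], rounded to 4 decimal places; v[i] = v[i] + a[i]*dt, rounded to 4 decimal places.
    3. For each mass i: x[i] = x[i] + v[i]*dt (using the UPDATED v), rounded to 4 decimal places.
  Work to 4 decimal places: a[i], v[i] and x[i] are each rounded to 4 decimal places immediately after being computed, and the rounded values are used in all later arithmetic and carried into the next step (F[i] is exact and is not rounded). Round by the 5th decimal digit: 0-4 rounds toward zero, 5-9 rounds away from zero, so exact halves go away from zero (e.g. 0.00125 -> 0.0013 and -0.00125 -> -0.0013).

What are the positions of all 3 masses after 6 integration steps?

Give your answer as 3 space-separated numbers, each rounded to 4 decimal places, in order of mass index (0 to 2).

Answer: 3.9219 6.9376 9.1563

Derivation:
Step 0: x=[3.0000 5.0000 7.0000] v=[0.0000 0.0000 0.0000]
Step 1: x=[2.5000 5.0000 7.5000] v=[-1.0000 0.0000 1.0000]
Step 2: x=[2.0000 5.0000 8.2500] v=[-1.0000 0.0000 1.5000]
Step 3: x=[2.0000 5.1250 8.8750] v=[0.0000 0.2500 1.2500]
Step 4: x=[2.5625 5.5625 9.1250] v=[1.1250 0.8750 0.5000]
Step 5: x=[3.3438 6.2813 9.0938] v=[1.5625 1.4375 -0.0625]
Step 6: x=[3.9219 6.9376 9.1563] v=[1.1562 1.3125 0.1250]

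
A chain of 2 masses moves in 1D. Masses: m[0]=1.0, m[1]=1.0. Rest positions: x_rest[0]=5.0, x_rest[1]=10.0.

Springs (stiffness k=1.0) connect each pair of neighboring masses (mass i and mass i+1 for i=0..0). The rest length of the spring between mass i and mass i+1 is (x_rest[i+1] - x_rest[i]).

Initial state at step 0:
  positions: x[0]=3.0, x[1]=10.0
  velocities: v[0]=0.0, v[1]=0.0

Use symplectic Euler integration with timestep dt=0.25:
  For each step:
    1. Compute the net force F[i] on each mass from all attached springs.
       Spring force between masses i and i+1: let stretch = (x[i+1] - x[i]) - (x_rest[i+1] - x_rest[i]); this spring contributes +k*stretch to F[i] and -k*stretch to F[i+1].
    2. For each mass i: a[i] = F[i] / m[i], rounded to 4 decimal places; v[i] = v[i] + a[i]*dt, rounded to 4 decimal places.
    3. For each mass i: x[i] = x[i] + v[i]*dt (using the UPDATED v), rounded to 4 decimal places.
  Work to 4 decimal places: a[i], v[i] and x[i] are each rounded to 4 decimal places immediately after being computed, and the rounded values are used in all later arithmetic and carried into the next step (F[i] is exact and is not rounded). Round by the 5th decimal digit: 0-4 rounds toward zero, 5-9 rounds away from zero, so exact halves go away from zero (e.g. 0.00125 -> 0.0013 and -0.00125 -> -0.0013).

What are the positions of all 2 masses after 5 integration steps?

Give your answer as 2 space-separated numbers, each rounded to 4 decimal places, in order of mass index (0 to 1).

Answer: 4.3807 8.6194

Derivation:
Step 0: x=[3.0000 10.0000] v=[0.0000 0.0000]
Step 1: x=[3.1250 9.8750] v=[0.5000 -0.5000]
Step 2: x=[3.3594 9.6406] v=[0.9375 -0.9375]
Step 3: x=[3.6739 9.3262] v=[1.2578 -1.2578]
Step 4: x=[4.0291 8.9710] v=[1.4209 -1.4209]
Step 5: x=[4.3807 8.6194] v=[1.4064 -1.4064]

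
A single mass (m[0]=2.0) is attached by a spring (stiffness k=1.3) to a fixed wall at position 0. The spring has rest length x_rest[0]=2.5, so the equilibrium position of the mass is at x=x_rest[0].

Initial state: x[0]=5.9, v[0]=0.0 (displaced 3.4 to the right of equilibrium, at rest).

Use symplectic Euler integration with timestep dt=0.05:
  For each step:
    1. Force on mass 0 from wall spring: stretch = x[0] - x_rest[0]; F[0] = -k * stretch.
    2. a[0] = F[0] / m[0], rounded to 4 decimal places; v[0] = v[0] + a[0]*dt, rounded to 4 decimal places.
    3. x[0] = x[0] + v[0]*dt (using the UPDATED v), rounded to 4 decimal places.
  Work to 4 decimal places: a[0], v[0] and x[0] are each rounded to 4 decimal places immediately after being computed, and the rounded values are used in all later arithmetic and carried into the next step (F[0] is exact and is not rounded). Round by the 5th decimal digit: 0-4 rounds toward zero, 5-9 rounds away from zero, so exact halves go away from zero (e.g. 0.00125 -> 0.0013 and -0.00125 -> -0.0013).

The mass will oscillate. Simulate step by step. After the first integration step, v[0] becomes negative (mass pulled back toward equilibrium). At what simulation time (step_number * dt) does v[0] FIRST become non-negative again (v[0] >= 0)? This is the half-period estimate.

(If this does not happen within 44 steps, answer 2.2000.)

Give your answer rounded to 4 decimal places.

Step 0: x=[5.9000] v=[0.0000]
Step 1: x=[5.8945] v=[-0.1105]
Step 2: x=[5.8835] v=[-0.2208]
Step 3: x=[5.8670] v=[-0.3308]
Step 4: x=[5.8450] v=[-0.4402]
Step 5: x=[5.8176] v=[-0.5489]
Step 6: x=[5.7848] v=[-0.6567]
Step 7: x=[5.7466] v=[-0.7635]
Step 8: x=[5.7032] v=[-0.8690]
Step 9: x=[5.6545] v=[-0.9731]
Step 10: x=[5.6007] v=[-1.0756]
Step 11: x=[5.5419] v=[-1.1764]
Step 12: x=[5.4781] v=[-1.2753]
Step 13: x=[5.4095] v=[-1.3721]
Step 14: x=[5.3362] v=[-1.4667]
Step 15: x=[5.2583] v=[-1.5589]
Step 16: x=[5.1759] v=[-1.6485]
Step 17: x=[5.0891] v=[-1.7355]
Step 18: x=[4.9981] v=[-1.8196]
Step 19: x=[4.9031] v=[-1.9008]
Step 20: x=[4.8042] v=[-1.9789]
Step 21: x=[4.7015] v=[-2.0538]
Step 22: x=[4.5952] v=[-2.1254]
Step 23: x=[4.4855] v=[-2.1935]
Step 24: x=[4.3726] v=[-2.2580]
Step 25: x=[4.2567] v=[-2.3189]
Step 26: x=[4.1379] v=[-2.3760]
Step 27: x=[4.0164] v=[-2.4292]
Step 28: x=[3.8925] v=[-2.4785]
Step 29: x=[3.7663] v=[-2.5238]
Step 30: x=[3.6381] v=[-2.5650]
Step 31: x=[3.5080] v=[-2.6020]
Step 32: x=[3.3763] v=[-2.6348]
Step 33: x=[3.2431] v=[-2.6633]
Step 34: x=[3.1087] v=[-2.6875]
Step 35: x=[2.9733] v=[-2.7073]
Step 36: x=[2.8372] v=[-2.7227]
Step 37: x=[2.7005] v=[-2.7337]
Step 38: x=[2.5635] v=[-2.7402]
Step 39: x=[2.4264] v=[-2.7423]
Step 40: x=[2.2894] v=[-2.7399]
Step 41: x=[2.1527] v=[-2.7331]
Step 42: x=[2.0166] v=[-2.7218]
Step 43: x=[1.8813] v=[-2.7061]
Step 44: x=[1.7470] v=[-2.6860]
v[0] did not become non-negative within 44 steps; using fallback time=2.2000

Answer: 2.2000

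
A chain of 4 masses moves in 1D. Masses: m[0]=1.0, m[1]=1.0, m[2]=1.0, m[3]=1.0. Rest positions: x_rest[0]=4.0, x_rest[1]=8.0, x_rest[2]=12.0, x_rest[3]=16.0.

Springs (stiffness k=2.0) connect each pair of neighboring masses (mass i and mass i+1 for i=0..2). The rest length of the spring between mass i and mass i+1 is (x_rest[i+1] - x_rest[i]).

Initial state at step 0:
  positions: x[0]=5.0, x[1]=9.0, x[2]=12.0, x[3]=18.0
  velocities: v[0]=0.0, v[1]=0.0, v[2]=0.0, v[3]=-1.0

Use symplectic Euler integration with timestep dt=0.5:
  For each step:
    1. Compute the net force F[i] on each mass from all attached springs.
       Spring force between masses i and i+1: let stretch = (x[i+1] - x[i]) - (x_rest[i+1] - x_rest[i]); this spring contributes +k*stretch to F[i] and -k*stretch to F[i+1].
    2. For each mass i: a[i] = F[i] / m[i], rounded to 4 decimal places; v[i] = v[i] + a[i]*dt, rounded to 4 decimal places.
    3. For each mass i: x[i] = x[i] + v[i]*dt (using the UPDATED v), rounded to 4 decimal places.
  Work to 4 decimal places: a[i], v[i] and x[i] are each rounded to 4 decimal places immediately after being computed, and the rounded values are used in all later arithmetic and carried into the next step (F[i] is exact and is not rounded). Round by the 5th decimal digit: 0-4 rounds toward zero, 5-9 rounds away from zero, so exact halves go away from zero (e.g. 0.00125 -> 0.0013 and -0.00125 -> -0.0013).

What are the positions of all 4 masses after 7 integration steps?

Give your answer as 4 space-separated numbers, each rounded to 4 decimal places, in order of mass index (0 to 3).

Answer: 3.9688 8.0001 12.5001 16.0313

Derivation:
Step 0: x=[5.0000 9.0000 12.0000 18.0000] v=[0.0000 0.0000 0.0000 -1.0000]
Step 1: x=[5.0000 8.5000 13.5000 16.5000] v=[0.0000 -1.0000 3.0000 -3.0000]
Step 2: x=[4.7500 8.7500 14.0000 15.5000] v=[-0.5000 0.5000 1.0000 -2.0000]
Step 3: x=[4.5000 9.6250 12.6250 15.7500] v=[-0.5000 1.7500 -2.7500 0.5000]
Step 4: x=[4.8125 9.4375 11.3125 16.4375] v=[0.6250 -0.3750 -2.6250 1.3750]
Step 5: x=[5.4375 7.8750 11.6250 16.5625] v=[1.2500 -3.1250 0.6250 0.2500]
Step 6: x=[5.2813 6.9688 12.5313 16.2188] v=[-0.3125 -1.8125 1.8125 -0.6875]
Step 7: x=[3.9688 8.0001 12.5001 16.0313] v=[-2.6250 2.0625 -0.0625 -0.3750]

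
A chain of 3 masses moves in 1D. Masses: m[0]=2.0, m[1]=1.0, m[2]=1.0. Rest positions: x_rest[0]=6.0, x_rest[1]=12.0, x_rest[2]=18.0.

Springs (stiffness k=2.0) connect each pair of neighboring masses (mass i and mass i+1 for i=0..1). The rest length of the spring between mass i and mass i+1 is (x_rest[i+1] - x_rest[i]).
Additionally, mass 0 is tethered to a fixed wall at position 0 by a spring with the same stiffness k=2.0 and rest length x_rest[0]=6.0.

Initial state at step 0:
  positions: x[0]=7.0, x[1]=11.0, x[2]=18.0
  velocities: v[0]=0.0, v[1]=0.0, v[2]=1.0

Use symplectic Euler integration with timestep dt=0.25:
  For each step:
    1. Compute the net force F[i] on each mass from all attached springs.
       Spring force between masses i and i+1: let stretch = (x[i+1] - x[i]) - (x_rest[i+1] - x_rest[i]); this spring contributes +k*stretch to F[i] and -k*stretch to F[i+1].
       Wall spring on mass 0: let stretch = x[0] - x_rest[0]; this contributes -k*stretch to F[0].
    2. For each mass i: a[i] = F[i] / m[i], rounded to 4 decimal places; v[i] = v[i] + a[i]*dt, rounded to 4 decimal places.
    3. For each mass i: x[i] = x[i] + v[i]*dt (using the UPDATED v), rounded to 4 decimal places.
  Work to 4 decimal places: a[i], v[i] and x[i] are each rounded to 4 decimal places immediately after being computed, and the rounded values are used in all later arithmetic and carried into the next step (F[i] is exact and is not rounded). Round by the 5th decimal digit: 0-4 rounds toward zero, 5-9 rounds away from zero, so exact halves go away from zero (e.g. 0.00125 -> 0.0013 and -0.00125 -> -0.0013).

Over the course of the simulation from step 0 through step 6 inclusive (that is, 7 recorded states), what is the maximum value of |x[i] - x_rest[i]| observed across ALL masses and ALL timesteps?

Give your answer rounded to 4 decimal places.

Answer: 1.5569

Derivation:
Step 0: x=[7.0000 11.0000 18.0000] v=[0.0000 0.0000 1.0000]
Step 1: x=[6.8125 11.3750 18.1250] v=[-0.7500 1.5000 0.5000]
Step 2: x=[6.4844 12.0235 18.1563] v=[-1.3125 2.5938 0.1250]
Step 3: x=[6.0972 12.7462 18.1710] v=[-1.5488 2.8907 0.0586]
Step 4: x=[5.7445 13.3159 18.2576] v=[-1.4109 2.2786 0.3462]
Step 5: x=[5.5060 13.5569 18.4765] v=[-0.9542 0.9638 0.8754]
Step 6: x=[5.4265 13.4064 18.8304] v=[-0.3180 -0.6019 1.4156]
Max displacement = 1.5569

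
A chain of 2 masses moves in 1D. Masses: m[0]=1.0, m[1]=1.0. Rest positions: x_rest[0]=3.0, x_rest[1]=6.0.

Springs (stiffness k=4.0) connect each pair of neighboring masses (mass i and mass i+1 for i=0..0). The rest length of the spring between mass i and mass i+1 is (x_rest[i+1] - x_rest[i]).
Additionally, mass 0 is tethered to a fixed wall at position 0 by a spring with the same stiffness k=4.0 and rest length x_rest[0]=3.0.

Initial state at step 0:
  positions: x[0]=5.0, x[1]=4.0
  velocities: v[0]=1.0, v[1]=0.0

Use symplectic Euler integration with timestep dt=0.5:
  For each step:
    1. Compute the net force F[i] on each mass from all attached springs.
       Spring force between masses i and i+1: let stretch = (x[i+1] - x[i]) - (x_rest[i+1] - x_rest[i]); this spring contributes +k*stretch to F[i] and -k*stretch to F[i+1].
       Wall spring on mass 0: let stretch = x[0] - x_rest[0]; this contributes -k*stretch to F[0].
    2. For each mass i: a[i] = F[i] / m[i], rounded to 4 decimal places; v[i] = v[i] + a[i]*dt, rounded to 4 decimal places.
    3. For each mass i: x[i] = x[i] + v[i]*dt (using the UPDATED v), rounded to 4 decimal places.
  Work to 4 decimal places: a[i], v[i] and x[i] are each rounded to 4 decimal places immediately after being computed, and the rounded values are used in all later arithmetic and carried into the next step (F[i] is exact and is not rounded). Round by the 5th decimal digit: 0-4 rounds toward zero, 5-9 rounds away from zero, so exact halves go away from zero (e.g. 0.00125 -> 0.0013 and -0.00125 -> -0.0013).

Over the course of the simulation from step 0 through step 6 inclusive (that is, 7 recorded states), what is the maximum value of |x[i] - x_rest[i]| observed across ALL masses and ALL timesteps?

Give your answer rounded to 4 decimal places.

Step 0: x=[5.0000 4.0000] v=[1.0000 0.0000]
Step 1: x=[-0.5000 8.0000] v=[-11.0000 8.0000]
Step 2: x=[3.0000 6.5000] v=[7.0000 -3.0000]
Step 3: x=[7.0000 4.5000] v=[8.0000 -4.0000]
Step 4: x=[1.5000 8.0000] v=[-11.0000 7.0000]
Step 5: x=[1.0000 8.0000] v=[-1.0000 0.0000]
Step 6: x=[6.5000 4.0000] v=[11.0000 -8.0000]
Max displacement = 4.0000

Answer: 4.0000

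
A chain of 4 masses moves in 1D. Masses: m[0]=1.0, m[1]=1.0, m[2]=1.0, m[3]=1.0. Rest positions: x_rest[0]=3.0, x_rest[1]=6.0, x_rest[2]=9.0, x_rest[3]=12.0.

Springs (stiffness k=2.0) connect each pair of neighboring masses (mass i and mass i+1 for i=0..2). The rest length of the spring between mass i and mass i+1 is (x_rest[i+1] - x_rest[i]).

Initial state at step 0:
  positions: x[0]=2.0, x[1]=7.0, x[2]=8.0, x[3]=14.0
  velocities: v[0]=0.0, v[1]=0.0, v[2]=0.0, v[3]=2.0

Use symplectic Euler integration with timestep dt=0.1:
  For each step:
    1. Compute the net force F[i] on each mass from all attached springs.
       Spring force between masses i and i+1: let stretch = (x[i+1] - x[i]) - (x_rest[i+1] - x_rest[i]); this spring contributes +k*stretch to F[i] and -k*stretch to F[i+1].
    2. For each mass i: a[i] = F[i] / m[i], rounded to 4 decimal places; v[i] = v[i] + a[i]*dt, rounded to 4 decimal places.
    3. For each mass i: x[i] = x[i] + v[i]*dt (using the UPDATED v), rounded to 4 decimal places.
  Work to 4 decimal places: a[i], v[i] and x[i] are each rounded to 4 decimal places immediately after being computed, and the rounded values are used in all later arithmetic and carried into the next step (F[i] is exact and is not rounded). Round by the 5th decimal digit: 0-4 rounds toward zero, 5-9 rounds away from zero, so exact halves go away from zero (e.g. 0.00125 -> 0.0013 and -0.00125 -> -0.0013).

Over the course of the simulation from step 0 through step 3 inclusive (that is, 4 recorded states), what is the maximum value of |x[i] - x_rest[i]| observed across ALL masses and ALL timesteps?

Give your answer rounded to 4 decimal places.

Answer: 2.2400

Derivation:
Step 0: x=[2.0000 7.0000 8.0000 14.0000] v=[0.0000 0.0000 0.0000 2.0000]
Step 1: x=[2.0400 6.9200 8.1000 14.1400] v=[0.4000 -0.8000 1.0000 1.4000]
Step 2: x=[2.1176 6.7660 8.2972 14.2192] v=[0.7760 -1.5400 1.9720 0.7920]
Step 3: x=[2.2282 6.5497 8.5822 14.2400] v=[1.1057 -2.1634 2.8502 0.2076]
Max displacement = 2.2400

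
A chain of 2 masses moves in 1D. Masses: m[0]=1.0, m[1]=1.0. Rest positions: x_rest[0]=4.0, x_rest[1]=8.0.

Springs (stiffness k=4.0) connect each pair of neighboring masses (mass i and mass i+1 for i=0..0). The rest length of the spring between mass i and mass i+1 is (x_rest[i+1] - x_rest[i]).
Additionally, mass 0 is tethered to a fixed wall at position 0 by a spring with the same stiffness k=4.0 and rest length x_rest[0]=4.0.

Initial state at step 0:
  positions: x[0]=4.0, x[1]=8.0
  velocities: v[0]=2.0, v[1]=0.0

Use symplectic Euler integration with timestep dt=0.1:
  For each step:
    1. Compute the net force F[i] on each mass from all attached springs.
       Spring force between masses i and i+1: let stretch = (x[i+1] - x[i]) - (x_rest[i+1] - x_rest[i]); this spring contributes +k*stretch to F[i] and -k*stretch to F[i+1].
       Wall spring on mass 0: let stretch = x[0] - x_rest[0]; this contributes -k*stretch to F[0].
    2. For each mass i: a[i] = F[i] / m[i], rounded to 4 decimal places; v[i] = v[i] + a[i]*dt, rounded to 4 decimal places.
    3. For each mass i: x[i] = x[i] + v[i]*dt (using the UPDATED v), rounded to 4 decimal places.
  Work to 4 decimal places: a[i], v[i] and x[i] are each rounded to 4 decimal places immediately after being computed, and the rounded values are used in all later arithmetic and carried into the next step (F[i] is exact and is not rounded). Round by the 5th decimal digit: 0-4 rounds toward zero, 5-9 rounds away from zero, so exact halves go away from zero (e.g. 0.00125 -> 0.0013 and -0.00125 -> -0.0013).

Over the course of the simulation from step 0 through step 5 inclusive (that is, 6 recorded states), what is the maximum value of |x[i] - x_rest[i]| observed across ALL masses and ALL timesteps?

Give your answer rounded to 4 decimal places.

Answer: 0.7123

Derivation:
Step 0: x=[4.0000 8.0000] v=[2.0000 0.0000]
Step 1: x=[4.2000 8.0000] v=[2.0000 0.0000]
Step 2: x=[4.3840 8.0080] v=[1.8400 0.0800]
Step 3: x=[4.5376 8.0310] v=[1.5360 0.2304]
Step 4: x=[4.6494 8.0743] v=[1.1183 0.4330]
Step 5: x=[4.7123 8.1406] v=[0.6285 0.6630]
Max displacement = 0.7123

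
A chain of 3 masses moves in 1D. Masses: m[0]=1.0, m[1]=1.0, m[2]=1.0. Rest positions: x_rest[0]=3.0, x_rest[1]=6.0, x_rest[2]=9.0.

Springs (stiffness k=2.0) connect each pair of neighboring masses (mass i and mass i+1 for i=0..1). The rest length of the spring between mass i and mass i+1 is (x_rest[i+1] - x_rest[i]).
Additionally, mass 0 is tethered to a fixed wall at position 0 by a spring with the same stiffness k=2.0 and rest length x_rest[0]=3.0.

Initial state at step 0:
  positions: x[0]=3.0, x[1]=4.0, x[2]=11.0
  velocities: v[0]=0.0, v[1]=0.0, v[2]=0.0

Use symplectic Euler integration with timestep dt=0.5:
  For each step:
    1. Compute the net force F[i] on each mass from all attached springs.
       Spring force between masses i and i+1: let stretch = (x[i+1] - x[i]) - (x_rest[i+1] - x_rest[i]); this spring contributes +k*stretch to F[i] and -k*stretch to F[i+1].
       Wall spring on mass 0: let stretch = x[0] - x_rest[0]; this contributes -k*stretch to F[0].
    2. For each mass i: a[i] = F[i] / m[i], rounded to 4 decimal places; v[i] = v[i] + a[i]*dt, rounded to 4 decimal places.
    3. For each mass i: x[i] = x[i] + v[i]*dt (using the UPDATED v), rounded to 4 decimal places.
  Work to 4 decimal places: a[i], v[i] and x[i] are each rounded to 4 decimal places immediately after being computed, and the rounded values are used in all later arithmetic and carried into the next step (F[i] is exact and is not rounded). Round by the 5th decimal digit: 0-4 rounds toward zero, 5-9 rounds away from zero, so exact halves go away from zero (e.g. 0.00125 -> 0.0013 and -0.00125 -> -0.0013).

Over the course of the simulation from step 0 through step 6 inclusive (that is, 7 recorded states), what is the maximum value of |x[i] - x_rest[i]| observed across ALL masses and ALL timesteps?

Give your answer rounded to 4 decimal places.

Answer: 2.9375

Derivation:
Step 0: x=[3.0000 4.0000 11.0000] v=[0.0000 0.0000 0.0000]
Step 1: x=[2.0000 7.0000 9.0000] v=[-2.0000 6.0000 -4.0000]
Step 2: x=[2.5000 8.5000 7.5000] v=[1.0000 3.0000 -3.0000]
Step 3: x=[4.7500 6.5000 8.0000] v=[4.5000 -4.0000 1.0000]
Step 4: x=[5.5000 4.3750 9.2500] v=[1.5000 -4.2500 2.5000]
Step 5: x=[2.9375 5.2500 9.5625] v=[-5.1250 1.7500 0.6250]
Step 6: x=[0.0625 7.1250 9.2188] v=[-5.7500 3.7500 -0.6875]
Max displacement = 2.9375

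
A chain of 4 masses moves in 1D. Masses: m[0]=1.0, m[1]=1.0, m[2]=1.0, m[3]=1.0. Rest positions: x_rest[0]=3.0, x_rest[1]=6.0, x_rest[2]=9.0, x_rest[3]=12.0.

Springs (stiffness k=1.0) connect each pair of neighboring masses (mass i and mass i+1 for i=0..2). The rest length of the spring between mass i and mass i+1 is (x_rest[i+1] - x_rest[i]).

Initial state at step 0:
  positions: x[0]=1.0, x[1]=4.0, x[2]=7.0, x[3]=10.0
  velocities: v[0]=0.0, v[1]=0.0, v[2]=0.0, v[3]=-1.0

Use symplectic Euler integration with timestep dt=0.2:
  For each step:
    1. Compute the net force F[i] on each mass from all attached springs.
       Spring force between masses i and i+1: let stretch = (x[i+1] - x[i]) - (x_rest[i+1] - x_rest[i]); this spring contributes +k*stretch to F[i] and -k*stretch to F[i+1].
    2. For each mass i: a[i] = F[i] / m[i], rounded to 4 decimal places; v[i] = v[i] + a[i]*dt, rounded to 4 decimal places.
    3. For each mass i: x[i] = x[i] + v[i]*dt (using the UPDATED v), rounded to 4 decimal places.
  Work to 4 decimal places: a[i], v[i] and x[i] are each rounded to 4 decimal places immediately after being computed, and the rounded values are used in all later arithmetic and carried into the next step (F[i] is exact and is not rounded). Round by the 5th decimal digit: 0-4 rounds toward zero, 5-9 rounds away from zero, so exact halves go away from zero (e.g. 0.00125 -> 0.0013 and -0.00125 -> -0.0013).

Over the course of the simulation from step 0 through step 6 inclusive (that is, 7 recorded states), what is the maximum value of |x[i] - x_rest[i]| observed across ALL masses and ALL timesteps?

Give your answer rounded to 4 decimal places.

Step 0: x=[1.0000 4.0000 7.0000 10.0000] v=[0.0000 0.0000 0.0000 -1.0000]
Step 1: x=[1.0000 4.0000 7.0000 9.8000] v=[0.0000 0.0000 0.0000 -1.0000]
Step 2: x=[1.0000 4.0000 6.9920 9.6080] v=[0.0000 0.0000 -0.0400 -0.9600]
Step 3: x=[1.0000 3.9997 6.9690 9.4314] v=[0.0000 -0.0016 -0.1152 -0.8832]
Step 4: x=[1.0000 3.9982 6.9257 9.2763] v=[-0.0001 -0.0077 -0.2166 -0.7757]
Step 5: x=[0.9999 3.9938 6.8593 9.1471] v=[-0.0005 -0.0218 -0.3320 -0.6458]
Step 6: x=[0.9996 3.9843 6.7698 9.0464] v=[-0.0017 -0.0475 -0.4475 -0.5034]
Max displacement = 2.9536

Answer: 2.9536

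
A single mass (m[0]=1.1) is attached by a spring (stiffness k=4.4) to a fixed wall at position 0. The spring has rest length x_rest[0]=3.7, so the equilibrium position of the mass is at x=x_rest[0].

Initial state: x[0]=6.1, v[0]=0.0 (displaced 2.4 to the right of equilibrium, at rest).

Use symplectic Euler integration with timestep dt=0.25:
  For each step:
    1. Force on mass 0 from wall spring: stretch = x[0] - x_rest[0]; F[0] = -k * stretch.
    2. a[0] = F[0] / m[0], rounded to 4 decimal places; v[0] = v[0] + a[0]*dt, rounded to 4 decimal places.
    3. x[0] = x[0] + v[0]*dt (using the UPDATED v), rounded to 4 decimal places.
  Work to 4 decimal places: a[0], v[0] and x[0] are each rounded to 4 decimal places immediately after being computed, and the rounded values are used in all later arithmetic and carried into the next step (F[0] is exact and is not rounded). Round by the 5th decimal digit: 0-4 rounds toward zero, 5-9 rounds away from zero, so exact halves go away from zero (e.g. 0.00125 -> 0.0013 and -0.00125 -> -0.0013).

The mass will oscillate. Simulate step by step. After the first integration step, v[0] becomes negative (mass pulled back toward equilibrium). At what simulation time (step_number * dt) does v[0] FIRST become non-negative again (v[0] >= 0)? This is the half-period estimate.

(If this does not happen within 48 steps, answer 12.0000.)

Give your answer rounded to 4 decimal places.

Answer: 1.7500

Derivation:
Step 0: x=[6.1000] v=[0.0000]
Step 1: x=[5.5000] v=[-2.4000]
Step 2: x=[4.4500] v=[-4.2000]
Step 3: x=[3.2125] v=[-4.9500]
Step 4: x=[2.0969] v=[-4.4625]
Step 5: x=[1.3821] v=[-2.8594]
Step 6: x=[1.2467] v=[-0.5415]
Step 7: x=[1.7247] v=[1.9118]
First v>=0 after going negative at step 7, time=1.7500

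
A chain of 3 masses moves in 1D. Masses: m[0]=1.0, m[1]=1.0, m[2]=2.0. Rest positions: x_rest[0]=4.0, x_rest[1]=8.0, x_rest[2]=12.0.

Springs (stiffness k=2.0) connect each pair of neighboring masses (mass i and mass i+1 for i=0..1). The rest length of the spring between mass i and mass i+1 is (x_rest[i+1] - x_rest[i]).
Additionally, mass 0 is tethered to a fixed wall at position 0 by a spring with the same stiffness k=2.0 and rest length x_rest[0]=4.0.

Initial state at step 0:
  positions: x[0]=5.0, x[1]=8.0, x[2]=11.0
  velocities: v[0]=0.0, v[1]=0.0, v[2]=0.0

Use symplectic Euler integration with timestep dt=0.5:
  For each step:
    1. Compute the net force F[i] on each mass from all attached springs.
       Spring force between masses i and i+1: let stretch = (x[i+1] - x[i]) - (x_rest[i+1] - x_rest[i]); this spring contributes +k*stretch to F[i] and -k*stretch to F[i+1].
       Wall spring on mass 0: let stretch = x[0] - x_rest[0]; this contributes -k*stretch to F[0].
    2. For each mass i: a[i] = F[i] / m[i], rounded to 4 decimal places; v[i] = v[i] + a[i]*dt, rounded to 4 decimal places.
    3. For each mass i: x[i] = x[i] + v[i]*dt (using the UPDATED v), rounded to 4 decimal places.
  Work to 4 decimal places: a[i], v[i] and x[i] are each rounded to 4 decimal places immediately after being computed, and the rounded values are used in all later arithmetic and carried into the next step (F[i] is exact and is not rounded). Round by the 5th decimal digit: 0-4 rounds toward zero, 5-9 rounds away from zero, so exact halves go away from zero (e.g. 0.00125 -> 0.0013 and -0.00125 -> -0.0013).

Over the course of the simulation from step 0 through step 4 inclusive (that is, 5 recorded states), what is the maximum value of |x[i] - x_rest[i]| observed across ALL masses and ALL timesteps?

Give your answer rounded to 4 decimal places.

Step 0: x=[5.0000 8.0000 11.0000] v=[0.0000 0.0000 0.0000]
Step 1: x=[4.0000 8.0000 11.2500] v=[-2.0000 0.0000 0.5000]
Step 2: x=[3.0000 7.6250 11.6875] v=[-2.0000 -0.7500 0.8750]
Step 3: x=[2.8125 6.9688 12.1094] v=[-0.3750 -1.3125 0.8438]
Step 4: x=[3.2969 6.8047 12.2462] v=[0.9688 -0.3282 0.2735]
Max displacement = 1.1953

Answer: 1.1953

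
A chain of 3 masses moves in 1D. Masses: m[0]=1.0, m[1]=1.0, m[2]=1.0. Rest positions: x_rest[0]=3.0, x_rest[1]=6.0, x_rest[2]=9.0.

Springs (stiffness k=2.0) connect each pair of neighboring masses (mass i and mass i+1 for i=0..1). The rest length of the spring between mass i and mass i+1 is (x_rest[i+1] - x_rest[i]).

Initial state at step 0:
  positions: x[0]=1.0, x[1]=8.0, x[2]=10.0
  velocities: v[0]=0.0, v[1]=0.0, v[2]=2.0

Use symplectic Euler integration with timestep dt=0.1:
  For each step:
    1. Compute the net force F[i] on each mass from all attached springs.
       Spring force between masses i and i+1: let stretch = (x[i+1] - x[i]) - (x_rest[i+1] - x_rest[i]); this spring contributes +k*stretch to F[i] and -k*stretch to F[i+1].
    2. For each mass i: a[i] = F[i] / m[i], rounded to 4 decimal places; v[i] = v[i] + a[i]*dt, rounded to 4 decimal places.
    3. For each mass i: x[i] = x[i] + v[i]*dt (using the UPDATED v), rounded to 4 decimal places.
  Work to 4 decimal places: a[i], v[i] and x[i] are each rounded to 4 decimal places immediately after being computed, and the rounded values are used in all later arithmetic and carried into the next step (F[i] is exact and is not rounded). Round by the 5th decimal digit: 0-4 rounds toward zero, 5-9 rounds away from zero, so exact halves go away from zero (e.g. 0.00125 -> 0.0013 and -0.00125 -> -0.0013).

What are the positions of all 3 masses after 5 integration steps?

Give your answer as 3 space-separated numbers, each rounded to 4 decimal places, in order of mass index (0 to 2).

Step 0: x=[1.0000 8.0000 10.0000] v=[0.0000 0.0000 2.0000]
Step 1: x=[1.0800 7.9000 10.2200] v=[0.8000 -1.0000 2.2000]
Step 2: x=[1.2364 7.7100 10.4536] v=[1.5640 -1.9000 2.3360]
Step 3: x=[1.4623 7.4454 10.6923] v=[2.2587 -2.6460 2.3873]
Step 4: x=[1.7478 7.1261 10.9261] v=[2.8553 -3.1932 2.3379]
Step 5: x=[2.0809 6.7752 11.1439] v=[3.3310 -3.5089 2.1779]

Answer: 2.0809 6.7752 11.1439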